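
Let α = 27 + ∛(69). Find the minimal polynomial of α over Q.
m_α(x) = x^3 - 81x^2 + 2187x - 19752

Set β = α - 27 = ∛(69), so β^3 = 69. Then (α - 27)^3 - 69 = 0, i.e. α is a root of g(x) = (x - 27)^3 - 69 = x^3 - 81x^2 + 2187x - 19752. Since g(x) = h(x - 27) where h(x) = x^3 - 69, and h is irreducible over Q (because 69 is not a perfect cube, so h has no rational root, and a monic cubic with no rational root is irreducible), g is also irreducible (irreducibility is preserved under the substitution x → x - 27). Hence m_α(x) = x^3 - 81x^2 + 2187x - 19752.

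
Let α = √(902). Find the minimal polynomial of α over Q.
m_α(x) = x^2 - 902

α satisfies α^2 - 902 = 0, so x^2 - 902 annihilates α. Since d = 902 is squarefree and ≠ 1, it is not a perfect square in Q, so x^2 - 902 has no rational root and is therefore irreducible over Q (a degree-2 polynomial over a field is irreducible iff it has no root). Hence m_α(x) = x^2 - 902.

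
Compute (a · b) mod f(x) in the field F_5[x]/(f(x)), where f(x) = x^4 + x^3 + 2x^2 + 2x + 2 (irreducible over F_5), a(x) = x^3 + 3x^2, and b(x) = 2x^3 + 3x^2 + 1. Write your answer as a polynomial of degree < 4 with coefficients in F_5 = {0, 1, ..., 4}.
a · b ≡ 4x^2 + 4 (mod f(x))

Multiply in F_5[x]: a(x)·b(x) = (x^3 + 3x^2)·(2x^3 + 3x^2 + 1) = 2x^6 + 4x^5 + 4x^4 + x^3 + 3x^2. This has degree ≥ 4, so divide by f(x) over F_5: 2x^6 + 4x^5 + 4x^4 + x^3 + 3x^2 = (2x^2 + 2x + 3)·(x^4 + x^3 + 2x^2 + 2x + 2) + (4x^2 + 4). Hence a·b ≡ 4x^2 + 4 (mod f). (F_5[x]/(f) is a field with 5^4 = 625 elements since f is irreducible of degree 4.)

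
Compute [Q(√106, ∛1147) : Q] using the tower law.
[Q(√106, ∛1147) : Q] = 6

Let L = Q(√106, ∛1147). Since Q(√106) ⊂ L and [Q(√106):Q] = 2, the tower law gives 2 | [L:Q]. Likewise Q(∛1147) ⊂ L with [Q(∛1147):Q] = 3 (because 1147 is not a perfect cube), so 3 | [L:Q]. As gcd(2,3) = 1, [L:Q] is divisible by 6. Conversely L is generated over Q by √106 and ∛1147, so [L:Q] ≤ 2·3 = 6. Therefore [Q(√106, ∛1147) : Q] = 6.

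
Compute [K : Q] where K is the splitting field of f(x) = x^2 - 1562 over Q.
[K : Q] = 2

f(x) = x^2 - 1562 factors as (x - √1562)(x + √1562). The splitting field is K = Q(√1562). Since 1562 is squarefree and > 1, it is not a perfect square, so x^2 - 1562 is irreducible over Q and [Q(√1562) : Q] = 2. Hence [K : Q] = 2.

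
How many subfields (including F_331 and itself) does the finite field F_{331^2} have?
F_{331^2} has 2 subfields

The subfields of F_{p^n} are exactly the fields F_{p^d} for d | n (each is the fixed field of the unique index-d subgroup of Gal(F_{p^n}/F_p) ≅ Z/nZ). The divisors of n = 2 are {1, 2}, giving 2 subfields: F_{331^1}, F_{331^2}.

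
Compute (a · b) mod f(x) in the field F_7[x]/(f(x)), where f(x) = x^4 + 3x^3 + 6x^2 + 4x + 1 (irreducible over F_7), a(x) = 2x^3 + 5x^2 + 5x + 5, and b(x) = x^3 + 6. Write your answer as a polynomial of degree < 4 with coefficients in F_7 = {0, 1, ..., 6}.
a · b ≡ 6x^3 + 5x + 6 (mod f(x))

Multiply in F_7[x]: a(x)·b(x) = (2x^3 + 5x^2 + 5x + 5)·(x^3 + 6) = 2x^6 + 5x^5 + 5x^4 + 3x^3 + 2x^2 + 2x + 2. This has degree ≥ 4, so divide by f(x) over F_7: 2x^6 + 5x^5 + 5x^4 + 3x^3 + 2x^2 + 2x + 2 = (2x^2 + 6x + 3)·(x^4 + 3x^3 + 6x^2 + 4x + 1) + (6x^3 + 5x + 6). Hence a·b ≡ 6x^3 + 5x + 6 (mod f). (F_7[x]/(f) is a field with 7^4 = 2401 elements since f is irreducible of degree 4.)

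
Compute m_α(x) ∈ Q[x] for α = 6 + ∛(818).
m_α(x) = x^3 - 18x^2 + 108x - 1034

Set β = α - 6 = ∛(818), so β^3 = 818. Then (α - 6)^3 - 818 = 0, i.e. α is a root of g(x) = (x - 6)^3 - 818 = x^3 - 18x^2 + 108x - 1034. Since g(x) = h(x - 6) where h(x) = x^3 - 818, and h is irreducible over Q (because 818 is not a perfect cube, so h has no rational root, and a monic cubic with no rational root is irreducible), g is also irreducible (irreducibility is preserved under the substitution x → x - 6). Hence m_α(x) = x^3 - 18x^2 + 108x - 1034.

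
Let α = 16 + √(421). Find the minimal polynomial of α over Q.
m_α(x) = x^2 - 32x - 165

From α - 16 = √(421), squaring gives (α - 16)^2 = 421, i.e. α^2 - 32α + 256 = 421, so α^2 - 32α - 165 = 0. The discriminant of x^2 - 32x - 165 is (-32)^2 - 4·(-165) = 1024 + 660 = 1684, and 4·(421) is not a perfect square in Q since 421 is squarefree and ≠ 1. Hence x^2 - 32x - 165 is irreducible over Q and is the minimal polynomial of α.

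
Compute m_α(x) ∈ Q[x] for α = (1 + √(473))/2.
m_α(x) = x^2 - x - 118

From 2α - 1 = √(473), squaring gives (2α - 1)^2 = 473, i.e. 4α^2 - 4α + 1 = 473, so α^2 - α + (1 - 473)/4 = 0. Since 473 ≡ 1 (mod 4), (1 - 473)/4 = -118 ∈ Z. The polynomial x^2 - x - 118 has discriminant 1 - 4·(-118) = 473, which is not a perfect square in Q (d = 473 is squarefree and ≠ 1), so x^2 - x - 118 is irreducible over Q. It is the minimal polynomial of α.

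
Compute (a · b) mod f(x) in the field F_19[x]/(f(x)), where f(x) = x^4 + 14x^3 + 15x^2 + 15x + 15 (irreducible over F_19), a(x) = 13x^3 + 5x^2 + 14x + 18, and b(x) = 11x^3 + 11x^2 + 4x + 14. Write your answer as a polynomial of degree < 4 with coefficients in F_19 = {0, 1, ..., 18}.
a · b ≡ 15x^2 + 14x + 13 (mod f(x))

Multiply in F_19[x]: a(x)·b(x) = (13x^3 + 5x^2 + 14x + 18)·(11x^3 + 11x^2 + 4x + 14) = 10x^6 + 8x^5 + 14x^4 + 3x^3 + x^2 + 2x + 5. This has degree ≥ 4, so divide by f(x) over F_19: 10x^6 + 8x^5 + 14x^4 + 3x^3 + x^2 + 2x + 5 = (10x^2 + x + 2)·(x^4 + 14x^3 + 15x^2 + 15x + 15) + (15x^2 + 14x + 13). Hence a·b ≡ 15x^2 + 14x + 13 (mod f). (F_19[x]/(f) is a field with 19^4 = 130321 elements since f is irreducible of degree 4.)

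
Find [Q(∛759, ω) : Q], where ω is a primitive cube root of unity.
[Q(∛759, ω) : Q] = 6

[Q(∛759):Q] = 3 (min poly x^3 - 759, irreducible since 759 is not a perfect cube). [Q(ω):Q] = 2 (min poly x^2 + x + 1). Since Q(∛759) ⊂ R and ω ∉ R, we have ω ∉ Q(∛759), so x^2 + x + 1 remains irreducible over Q(∛759) and [Q(∛759, ω) : Q(∛759)] = 2. By the tower law, [Q(∛759, ω) : Q] = 3 · 2 = 6. (In fact Q(∛759, ω) is the splitting field of x^3 - 759 over Q.)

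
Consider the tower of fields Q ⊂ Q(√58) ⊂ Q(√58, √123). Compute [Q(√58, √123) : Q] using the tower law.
[Q(√58, √123) : Q] = 4

[Q(√58):Q] = 2 (min poly x^2 - 58, irreducible since 58 is squarefree > 1). For the top step, suppose √123 ∈ Q(√58), say √123 = c + d√58 with c, d ∈ Q. Squaring: 123 = c^2 + 58d^2 + 2cd√58. Since √58 ∉ Q this forces 2cd = 0. If d = 0 then √123 = c ∈ Q, contradicting 123 squarefree > 1. If c = 0 then 123 = 58d^2, so 58·123 = (58d)^2 is a perfect square in Q — but 58·123 = 7134 is not a perfect square (since 58 and 123 are distinct squarefree integers). Contradiction. Hence √123 ∉ Q(√58), so x^2 - 123 stays irreducible over Q(√58) and [Q(√58, √123) : Q(√58)] = 2. By the tower law, [Q(√58, √123) : Q] = 2 · 2 = 4.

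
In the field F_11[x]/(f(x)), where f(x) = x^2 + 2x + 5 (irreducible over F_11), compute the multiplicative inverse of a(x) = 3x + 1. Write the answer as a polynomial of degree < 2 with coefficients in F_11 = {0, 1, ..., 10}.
a(x)^(-1) ≡ 9x + 4 (mod f(x))

Since f is irreducible over F_11, F_11[x]/(f) is a field and a(x) ≠ 0 has an inverse. Apply the extended Euclidean algorithm to f(x) and a(x) in F_11[x]: f(x) = (4x + 3)·a(x) + (2). The last nonzero remainder is the constant 2 = gcd(f, a) in F_11. Back-substituting through the division chain expresses 2 = s(x)·a(x) + t(x)·f(x) with s(x) ≡ 7x + 8 (mod f), so (7x + 8)·a(x) ≡ 2 (mod f). Multiplying by 2^(-1) ≡ 6 in F_11 gives a(x)^(-1) ≡ 6·(7x + 8) ≡ 9x + 4 (mod f). Check: (3x + 1)·(9x + 4) = 5x^2 + 10x + 4 ≡ 1 (mod x^2 + 2x + 5).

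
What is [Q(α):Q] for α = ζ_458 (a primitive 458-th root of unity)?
[Q(α):Q] = 228

The minimal polynomial of ζ_458 over Q is the 458-th cyclotomic polynomial Φ_458(x), which is irreducible over Q and has degree φ(458) = 228. Hence [Q(α):Q] = φ(458) = 228.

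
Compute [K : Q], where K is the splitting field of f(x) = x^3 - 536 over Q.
[K : Q] = 6

The roots of x^3 - 536 are ∛536, ω∛536, ω^2∛536 where ω = e^(2πi/3) is a primitive cube root of unity, so K = Q(∛536, ω). Now [Q(∛536):Q] = 3 (since 536 is not a perfect cube, x^3 - 536 is irreducible) and [Q(ω):Q] = 2. Both 2 and 3 divide [K:Q], and [K:Q] ≤ 3·2 = 6, so [K:Q] = 6. (Equivalently: Q(∛536) ⊂ R but ω ∉ R, so [K : Q(∛536)] = 2.)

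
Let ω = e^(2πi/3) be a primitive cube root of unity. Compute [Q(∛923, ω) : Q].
[Q(∛923, ω) : Q] = 6

[Q(∛923):Q] = 3 (min poly x^3 - 923, irreducible since 923 is not a perfect cube). [Q(ω):Q] = 2 (min poly x^2 + x + 1). Since Q(∛923) ⊂ R and ω ∉ R, we have ω ∉ Q(∛923), so x^2 + x + 1 remains irreducible over Q(∛923) and [Q(∛923, ω) : Q(∛923)] = 2. By the tower law, [Q(∛923, ω) : Q] = 3 · 2 = 6. (In fact Q(∛923, ω) is the splitting field of x^3 - 923 over Q.)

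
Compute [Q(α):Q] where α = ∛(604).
[Q(α):Q] = 3

The minimal polynomial of α is x^3 - 604, irreducible over Q since 604 is not a perfect cube (so x^3 - 604 has no rational root). Hence [Q(α):Q] = deg(m_α) = 3.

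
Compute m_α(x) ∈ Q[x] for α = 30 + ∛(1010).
m_α(x) = x^3 - 90x^2 + 2700x - 28010

Set β = α - 30 = ∛(1010), so β^3 = 1010. Then (α - 30)^3 - 1010 = 0, i.e. α is a root of g(x) = (x - 30)^3 - 1010 = x^3 - 90x^2 + 2700x - 28010. Since g(x) = h(x - 30) where h(x) = x^3 - 1010, and h is irreducible over Q (because 1010 is not a perfect cube, so h has no rational root, and a monic cubic with no rational root is irreducible), g is also irreducible (irreducibility is preserved under the substitution x → x - 30). Hence m_α(x) = x^3 - 90x^2 + 2700x - 28010.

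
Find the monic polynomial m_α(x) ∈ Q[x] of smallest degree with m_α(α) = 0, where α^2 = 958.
m_α(x) = x^2 - 958

α satisfies α^2 - 958 = 0, so x^2 - 958 annihilates α. Since d = 958 is squarefree and ≠ 1, it is not a perfect square in Q, so x^2 - 958 has no rational root and is therefore irreducible over Q (a degree-2 polynomial over a field is irreducible iff it has no root). Hence m_α(x) = x^2 - 958.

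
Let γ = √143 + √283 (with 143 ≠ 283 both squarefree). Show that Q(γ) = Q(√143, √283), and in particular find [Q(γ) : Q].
[Q(γ) : Q] = 4 (equivalently, Q(γ) = Q(√143, √283))

Obviously Q(γ) ⊆ Q(√143, √283), and [Q(√143, √283):Q] = 4 (since 143, 283 are distinct squarefree integers > 1 with 40469 not a perfect square). To show equality we compute the minimal polynomial of γ. From γ = √143 + √283: γ^2 = 143 + 2√(40469) + 283 = 426 + 2√(40469), so γ^2 - 426 = 2√(40469); squaring, (γ^2 - 426)^2 = 4·40469, i.e. γ^4 - 852γ^2 + 181476 - 161876 = 0, i.e. γ^4 - 852γ^2 + 19600 = 0. So γ is a root of x^4 - 852x^2 + 19600. This polynomial is irreducible over Q: it has no rational root (each ±√143 ± √283 is irrational), and any factorization into two quadratics over Q would force √(40469) ∈ Q (pairing opposite roots) or √143, √283 ∈ Q (other pairings), all impossible. Hence [Q(γ):Q] = 4 = [Q(√143, √283):Q], so Q(γ) = Q(√143, √283).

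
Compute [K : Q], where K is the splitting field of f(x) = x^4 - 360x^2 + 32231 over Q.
[K : Q] = 4

Solving the quadratic in x^2: x^2 = (360 ± √(360^2 - 4·32231))/2 = (360 ± √676)/2 = (360 ± 26)/2, giving x^2 = 167 or x^2 = 193. So f(x) = (x^2 - 167)(x^2 - 193) and the roots of f are ±√167, ±√193. Hence the splitting field is K = Q(√167, √193). Since 167 and 193 are distinct squarefree integers > 1, their product 32231 is not a perfect square, so √193 ∉ Q(√167). By the tower law [K:Q] = [Q(√167,√193):Q(√167)] · [Q(√167):Q] = 2 · 2 = 4.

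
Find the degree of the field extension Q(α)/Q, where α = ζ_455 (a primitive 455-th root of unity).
[Q(α):Q] = 288

The minimal polynomial of ζ_455 over Q is the 455-th cyclotomic polynomial Φ_455(x), which is irreducible over Q and has degree φ(455) = 288. Hence [Q(α):Q] = φ(455) = 288.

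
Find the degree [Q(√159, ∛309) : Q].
[Q(√159, ∛309) : Q] = 6

Let L = Q(√159, ∛309). Since Q(√159) ⊂ L and [Q(√159):Q] = 2, the tower law gives 2 | [L:Q]. Likewise Q(∛309) ⊂ L with [Q(∛309):Q] = 3 (because 309 is not a perfect cube), so 3 | [L:Q]. As gcd(2,3) = 1, [L:Q] is divisible by 6. Conversely L is generated over Q by √159 and ∛309, so [L:Q] ≤ 2·3 = 6. Therefore [Q(√159, ∛309) : Q] = 6.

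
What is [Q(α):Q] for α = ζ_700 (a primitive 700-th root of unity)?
[Q(α):Q] = 240

The minimal polynomial of ζ_700 over Q is the 700-th cyclotomic polynomial Φ_700(x), which is irreducible over Q and has degree φ(700) = 240. Hence [Q(α):Q] = φ(700) = 240.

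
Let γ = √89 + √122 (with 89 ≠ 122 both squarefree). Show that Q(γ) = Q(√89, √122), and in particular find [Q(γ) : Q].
[Q(γ) : Q] = 4 (equivalently, Q(γ) = Q(√89, √122))

Obviously Q(γ) ⊆ Q(√89, √122), and [Q(√89, √122):Q] = 4 (since 89, 122 are distinct squarefree integers > 1 with 10858 not a perfect square). To show equality we compute the minimal polynomial of γ. From γ = √89 + √122: γ^2 = 89 + 2√(10858) + 122 = 211 + 2√(10858), so γ^2 - 211 = 2√(10858); squaring, (γ^2 - 211)^2 = 4·10858, i.e. γ^4 - 422γ^2 + 44521 - 43432 = 0, i.e. γ^4 - 422γ^2 + 1089 = 0. So γ is a root of x^4 - 422x^2 + 1089. This polynomial is irreducible over Q: it has no rational root (each ±√89 ± √122 is irrational), and any factorization into two quadratics over Q would force √(10858) ∈ Q (pairing opposite roots) or √89, √122 ∈ Q (other pairings), all impossible. Hence [Q(γ):Q] = 4 = [Q(√89, √122):Q], so Q(γ) = Q(√89, √122).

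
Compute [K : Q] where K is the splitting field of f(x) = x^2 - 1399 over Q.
[K : Q] = 2

f(x) = x^2 - 1399 factors as (x - √1399)(x + √1399). The splitting field is K = Q(√1399). Since 1399 is squarefree and > 1, it is not a perfect square, so x^2 - 1399 is irreducible over Q and [Q(√1399) : Q] = 2. Hence [K : Q] = 2.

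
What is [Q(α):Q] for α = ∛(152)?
[Q(α):Q] = 3

The minimal polynomial of α is x^3 - 152, irreducible over Q since 152 is not a perfect cube (so x^3 - 152 has no rational root). Hence [Q(α):Q] = deg(m_α) = 3.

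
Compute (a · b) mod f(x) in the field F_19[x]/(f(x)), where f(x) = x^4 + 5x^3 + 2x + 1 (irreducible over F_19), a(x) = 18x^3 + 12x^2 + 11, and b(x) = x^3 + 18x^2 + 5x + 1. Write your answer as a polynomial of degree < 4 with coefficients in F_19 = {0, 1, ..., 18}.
a · b ≡ 18x^3 + 4x^2 + 4x + 4 (mod f(x))

Multiply in F_19[x]: a(x)·b(x) = (18x^3 + 12x^2 + 11)·(x^3 + 18x^2 + 5x + 1) = 18x^6 + 13x^5 + 2x^4 + 13x^3 + x^2 + 17x + 11. This has degree ≥ 4, so divide by f(x) over F_19: 18x^6 + 13x^5 + 2x^4 + 13x^3 + x^2 + 17x + 11 = (18x^2 + 18x + 7)·(x^4 + 5x^3 + 2x + 1) + (18x^3 + 4x^2 + 4x + 4). Hence a·b ≡ 18x^3 + 4x^2 + 4x + 4 (mod f). (F_19[x]/(f) is a field with 19^4 = 130321 elements since f is irreducible of degree 4.)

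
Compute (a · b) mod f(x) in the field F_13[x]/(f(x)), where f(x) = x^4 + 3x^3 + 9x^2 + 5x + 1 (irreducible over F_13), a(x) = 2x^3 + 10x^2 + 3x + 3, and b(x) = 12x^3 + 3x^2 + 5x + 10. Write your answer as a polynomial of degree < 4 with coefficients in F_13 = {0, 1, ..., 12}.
a · b ≡ 12x^3 + 6x + 7 (mod f(x))

Multiply in F_13[x]: a(x)·b(x) = (2x^3 + 10x^2 + 3x + 3)·(12x^3 + 3x^2 + 5x + 10) = 11x^6 + 9x^5 + 11x^4 + 11x^3 + 7x^2 + 6x + 4. This has degree ≥ 4, so divide by f(x) over F_13: 11x^6 + 9x^5 + 11x^4 + 11x^3 + 7x^2 + 6x + 4 = (11x^2 + 2x + 10)·(x^4 + 3x^3 + 9x^2 + 5x + 1) + (12x^3 + 6x + 7). Hence a·b ≡ 12x^3 + 6x + 7 (mod f). (F_13[x]/(f) is a field with 13^4 = 28561 elements since f is irreducible of degree 4.)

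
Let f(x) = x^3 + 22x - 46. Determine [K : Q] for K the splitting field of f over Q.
[K : Q] = 6

By the rational root test, any rational root of the monic integer polynomial f(x) = x^3 + 22x - 46 must be an integer dividing the constant term -46, i.e. one of ±{1, 2, 23, 46}. Evaluating: f(1) = -23, f(-1) = -69, f(2) = 6, f(-2) = -98, f(23) = 12627, f(-23) = -12719, f(46) = 98302, f(-46) = -98394; none is 0, so f has no rational root and is therefore irreducible over Q (a cubic with no linear factor over a field is irreducible). For an irreducible cubic, the Galois group is A_3 or S_3 according as the discriminant disc(f) = -4a^3 - 27b^2 = -4·(22)^3 - 27·(-46)^2 = -99724 is or is not a square in Q. Here disc(f) = -99724 is not a perfect square in Q, so the Galois group of f over Q is not contained in A_3 and must be all of S_3. The splitting field has degree |S_3| = 6 over Q, so [K : Q] = 6.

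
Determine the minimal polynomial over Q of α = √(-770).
m_α(x) = x^2 + 770

α satisfies α^2 + 770 = 0, so x^2 + 770 annihilates α. Since d = -770 is squarefree and ≠ 1, it is not a perfect square in Q, so x^2 + 770 has no rational root and is therefore irreducible over Q (a degree-2 polynomial over a field is irreducible iff it has no root). Hence m_α(x) = x^2 + 770.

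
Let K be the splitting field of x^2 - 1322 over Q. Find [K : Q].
[K : Q] = 2

f(x) = x^2 - 1322 factors as (x - √1322)(x + √1322). The splitting field is K = Q(√1322). Since 1322 is squarefree and > 1, it is not a perfect square, so x^2 - 1322 is irreducible over Q and [Q(√1322) : Q] = 2. Hence [K : Q] = 2.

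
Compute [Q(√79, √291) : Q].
[Q(√79, √291) : Q] = 4

[Q(√79):Q] = 2 (min poly x^2 - 79, irreducible since 79 is squarefree > 1). For the top step, suppose √291 ∈ Q(√79), say √291 = c + d√79 with c, d ∈ Q. Squaring: 291 = c^2 + 79d^2 + 2cd√79. Since √79 ∉ Q this forces 2cd = 0. If d = 0 then √291 = c ∈ Q, contradicting 291 squarefree > 1. If c = 0 then 291 = 79d^2, so 79·291 = (79d)^2 is a perfect square in Q — but 79·291 = 22989 is not a perfect square (since 79 and 291 are distinct squarefree integers). Contradiction. Hence √291 ∉ Q(√79), so x^2 - 291 stays irreducible over Q(√79) and [Q(√79, √291) : Q(√79)] = 2. By the tower law, [Q(√79, √291) : Q] = 2 · 2 = 4.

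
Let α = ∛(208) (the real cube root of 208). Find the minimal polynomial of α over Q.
m_α(x) = x^3 - 208

α satisfies α^3 = 208, so x^3 - 208 annihilates α. By the rational root test, a rational root p/q (in lowest terms) of x^3 - 208 would satisfy p^3 = 208 q^3, forcing q = 1 and p^3 = 208; but 208 is not a perfect cube, contradiction. A monic cubic over Q with no rational root is irreducible (any nontrivial factorization would include a linear factor). Hence x^3 - 208 is the minimal polynomial of α, and in particular [Q(α):Q] = 3.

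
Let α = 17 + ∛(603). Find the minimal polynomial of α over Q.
m_α(x) = x^3 - 51x^2 + 867x - 5516

Set β = α - 17 = ∛(603), so β^3 = 603. Then (α - 17)^3 - 603 = 0, i.e. α is a root of g(x) = (x - 17)^3 - 603 = x^3 - 51x^2 + 867x - 5516. Since g(x) = h(x - 17) where h(x) = x^3 - 603, and h is irreducible over Q (because 603 is not a perfect cube, so h has no rational root, and a monic cubic with no rational root is irreducible), g is also irreducible (irreducibility is preserved under the substitution x → x - 17). Hence m_α(x) = x^3 - 51x^2 + 867x - 5516.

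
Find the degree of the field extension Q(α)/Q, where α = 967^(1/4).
[Q(α):Q] = 4

α is a root of x^4 - 967. By Eisenstein's criterion at the prime p = 967 (which divides the constant term 967 but p^2 = 935089 does not, since 967 is squarefree), x^4 - 967 is irreducible over Q. Hence [Q(α):Q] = 4.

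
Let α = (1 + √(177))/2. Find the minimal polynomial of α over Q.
m_α(x) = x^2 - x - 44

From 2α - 1 = √(177), squaring gives (2α - 1)^2 = 177, i.e. 4α^2 - 4α + 1 = 177, so α^2 - α + (1 - 177)/4 = 0. Since 177 ≡ 1 (mod 4), (1 - 177)/4 = -44 ∈ Z. The polynomial x^2 - x - 44 has discriminant 1 - 4·(-44) = 177, which is not a perfect square in Q (d = 177 is squarefree and ≠ 1), so x^2 - x - 44 is irreducible over Q. It is the minimal polynomial of α.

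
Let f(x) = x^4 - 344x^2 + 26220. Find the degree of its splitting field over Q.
[K : Q] = 4

Solving the quadratic in x^2: x^2 = (344 ± √(344^2 - 4·26220))/2 = (344 ± √13456)/2 = (344 ± 116)/2, giving x^2 = 114 or x^2 = 230. So f(x) = (x^2 - 114)(x^2 - 230) and the roots of f are ±√114, ±√230. Hence the splitting field is K = Q(√114, √230). Since 114 and 230 are distinct squarefree integers > 1, their product 26220 is not a perfect square, so √230 ∉ Q(√114). By the tower law [K:Q] = [Q(√114,√230):Q(√114)] · [Q(√114):Q] = 2 · 2 = 4.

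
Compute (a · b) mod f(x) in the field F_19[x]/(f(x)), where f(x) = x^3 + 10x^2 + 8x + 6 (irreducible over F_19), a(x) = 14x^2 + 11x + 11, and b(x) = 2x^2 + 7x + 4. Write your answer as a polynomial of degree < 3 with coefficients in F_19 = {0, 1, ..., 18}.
a · b ≡ 11x^2 + 17x + 16 (mod f(x))

Multiply in F_19[x]: a(x)·b(x) = (14x^2 + 11x + 11)·(2x^2 + 7x + 4) = 9x^4 + 6x^3 + 3x^2 + 7x + 6. This has degree ≥ 3, so divide by f(x) over F_19: 9x^4 + 6x^3 + 3x^2 + 7x + 6 = (9x + 11)·(x^3 + 10x^2 + 8x + 6) + (11x^2 + 17x + 16). Hence a·b ≡ 11x^2 + 17x + 16 (mod f). (F_19[x]/(f) is a field with 19^3 = 6859 elements since f is irreducible of degree 3.)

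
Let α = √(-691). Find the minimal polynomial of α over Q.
m_α(x) = x^2 + 691

α satisfies α^2 + 691 = 0, so x^2 + 691 annihilates α. Since d = -691 is squarefree and ≠ 1, it is not a perfect square in Q, so x^2 + 691 has no rational root and is therefore irreducible over Q (a degree-2 polynomial over a field is irreducible iff it has no root). Hence m_α(x) = x^2 + 691.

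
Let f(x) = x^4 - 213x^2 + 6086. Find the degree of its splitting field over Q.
[K : Q] = 4

Solving the quadratic in x^2: x^2 = (213 ± √(213^2 - 4·6086))/2 = (213 ± √21025)/2 = (213 ± 145)/2, giving x^2 = 179 or x^2 = 34. So f(x) = (x^2 - 179)(x^2 - 34) and the roots of f are ±√179, ±√34. Hence the splitting field is K = Q(√179, √34). Since 179 and 34 are distinct squarefree integers > 1, their product 6086 is not a perfect square, so √34 ∉ Q(√179). By the tower law [K:Q] = [Q(√179,√34):Q(√179)] · [Q(√179):Q] = 2 · 2 = 4.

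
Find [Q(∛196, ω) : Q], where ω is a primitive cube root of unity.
[Q(∛196, ω) : Q] = 6

[Q(∛196):Q] = 3 (min poly x^3 - 196, irreducible since 196 is not a perfect cube). [Q(ω):Q] = 2 (min poly x^2 + x + 1). Since Q(∛196) ⊂ R and ω ∉ R, we have ω ∉ Q(∛196), so x^2 + x + 1 remains irreducible over Q(∛196) and [Q(∛196, ω) : Q(∛196)] = 2. By the tower law, [Q(∛196, ω) : Q] = 3 · 2 = 6. (In fact Q(∛196, ω) is the splitting field of x^3 - 196 over Q.)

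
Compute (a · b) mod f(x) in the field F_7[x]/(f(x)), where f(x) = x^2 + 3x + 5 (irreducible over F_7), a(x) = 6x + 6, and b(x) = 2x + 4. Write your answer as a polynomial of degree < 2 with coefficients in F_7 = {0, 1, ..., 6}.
a · b ≡ 6 (mod f(x))

Multiply in F_7[x]: a(x)·b(x) = (6x + 6)·(2x + 4) = 5x^2 + x + 3. This has degree ≥ 2, so divide by f(x) over F_7: 5x^2 + x + 3 = (5)·(x^2 + 3x + 5) + (6). Hence a·b ≡ 6 (mod f). (F_7[x]/(f) is a field with 7^2 = 49 elements since f is irreducible of degree 2.)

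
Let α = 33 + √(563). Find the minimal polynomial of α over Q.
m_α(x) = x^2 - 66x + 526

From α - 33 = √(563), squaring gives (α - 33)^2 = 563, i.e. α^2 - 66α + 1089 = 563, so α^2 - 66α + 526 = 0. The discriminant of x^2 - 66x + 526 is (-66)^2 - 4·(526) = 4356 - 2104 = 2252, and 4·(563) is not a perfect square in Q since 563 is squarefree and ≠ 1. Hence x^2 - 66x + 526 is irreducible over Q and is the minimal polynomial of α.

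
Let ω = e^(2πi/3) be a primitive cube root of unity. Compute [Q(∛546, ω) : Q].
[Q(∛546, ω) : Q] = 6

[Q(∛546):Q] = 3 (min poly x^3 - 546, irreducible since 546 is not a perfect cube). [Q(ω):Q] = 2 (min poly x^2 + x + 1). Since Q(∛546) ⊂ R and ω ∉ R, we have ω ∉ Q(∛546), so x^2 + x + 1 remains irreducible over Q(∛546) and [Q(∛546, ω) : Q(∛546)] = 2. By the tower law, [Q(∛546, ω) : Q] = 3 · 2 = 6. (In fact Q(∛546, ω) is the splitting field of x^3 - 546 over Q.)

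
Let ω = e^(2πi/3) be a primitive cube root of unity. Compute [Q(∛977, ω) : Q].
[Q(∛977, ω) : Q] = 6

[Q(∛977):Q] = 3 (min poly x^3 - 977, irreducible since 977 is not a perfect cube). [Q(ω):Q] = 2 (min poly x^2 + x + 1). Since Q(∛977) ⊂ R and ω ∉ R, we have ω ∉ Q(∛977), so x^2 + x + 1 remains irreducible over Q(∛977) and [Q(∛977, ω) : Q(∛977)] = 2. By the tower law, [Q(∛977, ω) : Q] = 3 · 2 = 6. (In fact Q(∛977, ω) is the splitting field of x^3 - 977 over Q.)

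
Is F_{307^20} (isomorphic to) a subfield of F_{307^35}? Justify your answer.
No: F_{307^20} is not a subfield of F_{307^35}

F_{p^m} embeds in F_{p^n} iff m | n. Here 20 ∤ 35 (since 35 = 1·20 + 15 with remainder 15 ≠ 0), so F_{307^20} is not a subfield of F_{307^35}. Equivalently: if it were, the tower law would give 20 = [F_{307^20}:F_307] dividing [F_{307^35}:F_307] = 35, contradiction.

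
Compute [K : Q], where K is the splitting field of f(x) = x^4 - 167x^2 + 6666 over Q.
[K : Q] = 4

Solving the quadratic in x^2: x^2 = (167 ± √(167^2 - 4·6666))/2 = (167 ± √1225)/2 = (167 ± 35)/2, giving x^2 = 101 or x^2 = 66. So f(x) = (x^2 - 101)(x^2 - 66) and the roots of f are ±√101, ±√66. Hence the splitting field is K = Q(√101, √66). Since 101 and 66 are distinct squarefree integers > 1, their product 6666 is not a perfect square, so √66 ∉ Q(√101). By the tower law [K:Q] = [Q(√101,√66):Q(√101)] · [Q(√101):Q] = 2 · 2 = 4.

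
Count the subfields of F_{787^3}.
F_{787^3} has 2 subfields

The subfields of F_{p^n} are exactly the fields F_{p^d} for d | n (each is the fixed field of the unique index-d subgroup of Gal(F_{p^n}/F_p) ≅ Z/nZ). The divisors of n = 3 are {1, 3}, giving 2 subfields: F_{787^1}, F_{787^3}.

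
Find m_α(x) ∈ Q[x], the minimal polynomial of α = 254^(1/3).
m_α(x) = x^3 - 254

α satisfies α^3 = 254, so x^3 - 254 annihilates α. By the rational root test, a rational root p/q (in lowest terms) of x^3 - 254 would satisfy p^3 = 254 q^3, forcing q = 1 and p^3 = 254; but 254 is not a perfect cube, contradiction. A monic cubic over Q with no rational root is irreducible (any nontrivial factorization would include a linear factor). Hence x^3 - 254 is the minimal polynomial of α, and in particular [Q(α):Q] = 3.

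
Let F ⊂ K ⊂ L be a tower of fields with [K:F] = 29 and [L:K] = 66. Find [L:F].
[L:F] = 1914

The tower law says that for any tower of field extensions F ⊂ K ⊂ L with finite degrees, [L:F] = [L:K] · [K:F]. Here this gives [L:F] = 66 · 29 = 1914.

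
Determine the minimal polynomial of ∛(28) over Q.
m_α(x) = x^3 - 28

α satisfies α^3 = 28, so x^3 - 28 annihilates α. By the rational root test, a rational root p/q (in lowest terms) of x^3 - 28 would satisfy p^3 = 28 q^3, forcing q = 1 and p^3 = 28; but 28 is not a perfect cube, contradiction. A monic cubic over Q with no rational root is irreducible (any nontrivial factorization would include a linear factor). Hence x^3 - 28 is the minimal polynomial of α, and in particular [Q(α):Q] = 3.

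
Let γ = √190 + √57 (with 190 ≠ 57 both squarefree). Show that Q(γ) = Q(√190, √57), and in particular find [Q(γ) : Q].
[Q(γ) : Q] = 4 (equivalently, Q(γ) = Q(√190, √57))

Obviously Q(γ) ⊆ Q(√190, √57), and [Q(√190, √57):Q] = 4 (since 190, 57 are distinct squarefree integers > 1 with 10830 not a perfect square). To show equality we compute the minimal polynomial of γ. From γ = √190 + √57: γ^2 = 190 + 2√(10830) + 57 = 247 + 2√(10830), so γ^2 - 247 = 2√(10830); squaring, (γ^2 - 247)^2 = 4·10830, i.e. γ^4 - 494γ^2 + 61009 - 43320 = 0, i.e. γ^4 - 494γ^2 + 17689 = 0. So γ is a root of x^4 - 494x^2 + 17689. This polynomial is irreducible over Q: it has no rational root (each ±√190 ± √57 is irrational), and any factorization into two quadratics over Q would force √(10830) ∈ Q (pairing opposite roots) or √190, √57 ∈ Q (other pairings), all impossible. Hence [Q(γ):Q] = 4 = [Q(√190, √57):Q], so Q(γ) = Q(√190, √57).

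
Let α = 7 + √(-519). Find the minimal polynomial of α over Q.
m_α(x) = x^2 - 14x + 568

From α - 7 = √(-519), squaring gives (α - 7)^2 = -519, i.e. α^2 - 14α + 49 = -519, so α^2 - 14α + 568 = 0. The discriminant of x^2 - 14x + 568 is (-14)^2 - 4·(568) = 196 - 2272 = -2076, and 4·(-519) is not a perfect square in Q since -519 is squarefree and ≠ 1. Hence x^2 - 14x + 568 is irreducible over Q and is the minimal polynomial of α.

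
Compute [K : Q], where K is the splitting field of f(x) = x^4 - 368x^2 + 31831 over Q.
[K : Q] = 4

Solving the quadratic in x^2: x^2 = (368 ± √(368^2 - 4·31831))/2 = (368 ± √8100)/2 = (368 ± 90)/2, giving x^2 = 139 or x^2 = 229. So f(x) = (x^2 - 139)(x^2 - 229) and the roots of f are ±√139, ±√229. Hence the splitting field is K = Q(√139, √229). Since 139 and 229 are distinct squarefree integers > 1, their product 31831 is not a perfect square, so √229 ∉ Q(√139). By the tower law [K:Q] = [Q(√139,√229):Q(√139)] · [Q(√139):Q] = 2 · 2 = 4.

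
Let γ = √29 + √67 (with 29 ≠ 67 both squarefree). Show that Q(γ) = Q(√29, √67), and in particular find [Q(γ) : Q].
[Q(γ) : Q] = 4 (equivalently, Q(γ) = Q(√29, √67))

Obviously Q(γ) ⊆ Q(√29, √67), and [Q(√29, √67):Q] = 4 (since 29, 67 are distinct squarefree integers > 1 with 1943 not a perfect square). To show equality we compute the minimal polynomial of γ. From γ = √29 + √67: γ^2 = 29 + 2√(1943) + 67 = 96 + 2√(1943), so γ^2 - 96 = 2√(1943); squaring, (γ^2 - 96)^2 = 4·1943, i.e. γ^4 - 192γ^2 + 9216 - 7772 = 0, i.e. γ^4 - 192γ^2 + 1444 = 0. So γ is a root of x^4 - 192x^2 + 1444. This polynomial is irreducible over Q: it has no rational root (each ±√29 ± √67 is irrational), and any factorization into two quadratics over Q would force √(1943) ∈ Q (pairing opposite roots) or √29, √67 ∈ Q (other pairings), all impossible. Hence [Q(γ):Q] = 4 = [Q(√29, √67):Q], so Q(γ) = Q(√29, √67).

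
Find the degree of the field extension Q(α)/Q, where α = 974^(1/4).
[Q(α):Q] = 4

α is a root of x^4 - 974. By Eisenstein's criterion at the prime p = 2 (which divides the constant term 974 but p^2 = 4 does not, since 974 is squarefree), x^4 - 974 is irreducible over Q. Hence [Q(α):Q] = 4.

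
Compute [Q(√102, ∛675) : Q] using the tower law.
[Q(√102, ∛675) : Q] = 6

Let L = Q(√102, ∛675). Since Q(√102) ⊂ L and [Q(√102):Q] = 2, the tower law gives 2 | [L:Q]. Likewise Q(∛675) ⊂ L with [Q(∛675):Q] = 3 (because 675 is not a perfect cube), so 3 | [L:Q]. As gcd(2,3) = 1, [L:Q] is divisible by 6. Conversely L is generated over Q by √102 and ∛675, so [L:Q] ≤ 2·3 = 6. Therefore [Q(√102, ∛675) : Q] = 6.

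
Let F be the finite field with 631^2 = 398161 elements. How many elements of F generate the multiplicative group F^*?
There are φ(398160) = 89856 primitive elements

F_q^* is cyclic of order q - 1 = 398160. A cyclic group of order m has exactly φ(m) generators. Here m = 398160 = 2^4 · 3^2 · 5 · 7 · 79, so the number of primitive elements is φ(398160) = 89856.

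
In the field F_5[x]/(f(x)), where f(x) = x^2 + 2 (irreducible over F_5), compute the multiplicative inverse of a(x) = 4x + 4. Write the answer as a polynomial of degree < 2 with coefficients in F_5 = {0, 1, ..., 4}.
a(x)^(-1) ≡ 2x + 3 (mod f(x))

Since f is irreducible over F_5, F_5[x]/(f) is a field and a(x) ≠ 0 has an inverse. Apply the extended Euclidean algorithm to f(x) and a(x) in F_5[x]: f(x) = (4x + 1)·a(x) + (3). The last nonzero remainder is the constant 3 = gcd(f, a) in F_5. Back-substituting through the division chain expresses 3 = s(x)·a(x) + t(x)·f(x) with s(x) ≡ x + 4 (mod f), so (x + 4)·a(x) ≡ 3 (mod f). Multiplying by 3^(-1) ≡ 2 in F_5 gives a(x)^(-1) ≡ 2·(x + 4) ≡ 2x + 3 (mod f). Check: (4x + 4)·(2x + 3) = 3x^2 + 2 ≡ 1 (mod x^2 + 2).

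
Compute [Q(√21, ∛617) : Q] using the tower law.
[Q(√21, ∛617) : Q] = 6

Let L = Q(√21, ∛617). Since Q(√21) ⊂ L and [Q(√21):Q] = 2, the tower law gives 2 | [L:Q]. Likewise Q(∛617) ⊂ L with [Q(∛617):Q] = 3 (because 617 is not a perfect cube), so 3 | [L:Q]. As gcd(2,3) = 1, [L:Q] is divisible by 6. Conversely L is generated over Q by √21 and ∛617, so [L:Q] ≤ 2·3 = 6. Therefore [Q(√21, ∛617) : Q] = 6.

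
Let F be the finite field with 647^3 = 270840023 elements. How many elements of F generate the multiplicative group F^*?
There are φ(270840022) = 120113280 primitive elements

F_q^* is cyclic of order q - 1 = 270840022. A cyclic group of order m has exactly φ(m) generators. Here m = 270840022 = 2 · 17 · 19 · 211 · 1987, so the number of primitive elements is φ(270840022) = 120113280.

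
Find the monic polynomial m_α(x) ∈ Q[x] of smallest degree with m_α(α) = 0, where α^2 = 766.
m_α(x) = x^2 - 766

α satisfies α^2 - 766 = 0, so x^2 - 766 annihilates α. Since d = 766 is squarefree and ≠ 1, it is not a perfect square in Q, so x^2 - 766 has no rational root and is therefore irreducible over Q (a degree-2 polynomial over a field is irreducible iff it has no root). Hence m_α(x) = x^2 - 766.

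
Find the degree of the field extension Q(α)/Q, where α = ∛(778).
[Q(α):Q] = 3

The minimal polynomial of α is x^3 - 778, irreducible over Q since 778 is not a perfect cube (so x^3 - 778 has no rational root). Hence [Q(α):Q] = deg(m_α) = 3.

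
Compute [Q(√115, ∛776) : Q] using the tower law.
[Q(√115, ∛776) : Q] = 6

Let L = Q(√115, ∛776). Since Q(√115) ⊂ L and [Q(√115):Q] = 2, the tower law gives 2 | [L:Q]. Likewise Q(∛776) ⊂ L with [Q(∛776):Q] = 3 (because 776 is not a perfect cube), so 3 | [L:Q]. As gcd(2,3) = 1, [L:Q] is divisible by 6. Conversely L is generated over Q by √115 and ∛776, so [L:Q] ≤ 2·3 = 6. Therefore [Q(√115, ∛776) : Q] = 6.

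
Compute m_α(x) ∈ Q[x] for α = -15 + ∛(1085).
m_α(x) = x^3 + 45x^2 + 675x + 2290

Set β = α + 15 = ∛(1085), so β^3 = 1085. Then (α + 15)^3 - 1085 = 0, i.e. α is a root of g(x) = (x + 15)^3 - 1085 = x^3 + 45x^2 + 675x + 2290. Since g(x) = h(x + 15) where h(x) = x^3 - 1085, and h is irreducible over Q (because 1085 is not a perfect cube, so h has no rational root, and a monic cubic with no rational root is irreducible), g is also irreducible (irreducibility is preserved under the substitution x → x + 15). Hence m_α(x) = x^3 + 45x^2 + 675x + 2290.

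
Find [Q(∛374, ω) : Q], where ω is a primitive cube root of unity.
[Q(∛374, ω) : Q] = 6

[Q(∛374):Q] = 3 (min poly x^3 - 374, irreducible since 374 is not a perfect cube). [Q(ω):Q] = 2 (min poly x^2 + x + 1). Since Q(∛374) ⊂ R and ω ∉ R, we have ω ∉ Q(∛374), so x^2 + x + 1 remains irreducible over Q(∛374) and [Q(∛374, ω) : Q(∛374)] = 2. By the tower law, [Q(∛374, ω) : Q] = 3 · 2 = 6. (In fact Q(∛374, ω) is the splitting field of x^3 - 374 over Q.)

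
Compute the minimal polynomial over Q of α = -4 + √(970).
m_α(x) = x^2 + 8x - 954

From α + 4 = √(970), squaring gives (α + 4)^2 = 970, i.e. α^2 + 8α + 16 = 970, so α^2 + 8α - 954 = 0. The discriminant of x^2 + 8x - 954 is (8)^2 - 4·(-954) = 64 + 3816 = 3880, and 4·(970) is not a perfect square in Q since 970 is squarefree and ≠ 1. Hence x^2 + 8x - 954 is irreducible over Q and is the minimal polynomial of α.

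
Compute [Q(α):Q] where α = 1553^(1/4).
[Q(α):Q] = 4

α is a root of x^4 - 1553. By Eisenstein's criterion at the prime p = 1553 (which divides the constant term 1553 but p^2 = 2411809 does not, since 1553 is squarefree), x^4 - 1553 is irreducible over Q. Hence [Q(α):Q] = 4.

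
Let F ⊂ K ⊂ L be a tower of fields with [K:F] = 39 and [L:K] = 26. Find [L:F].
[L:F] = 1014

The tower law says that for any tower of field extensions F ⊂ K ⊂ L with finite degrees, [L:F] = [L:K] · [K:F]. Here this gives [L:F] = 26 · 39 = 1014.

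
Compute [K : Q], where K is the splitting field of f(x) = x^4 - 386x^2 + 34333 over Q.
[K : Q] = 4

Solving the quadratic in x^2: x^2 = (386 ± √(386^2 - 4·34333))/2 = (386 ± √11664)/2 = (386 ± 108)/2, giving x^2 = 139 or x^2 = 247. So f(x) = (x^2 - 139)(x^2 - 247) and the roots of f are ±√139, ±√247. Hence the splitting field is K = Q(√139, √247). Since 139 and 247 are distinct squarefree integers > 1, their product 34333 is not a perfect square, so √247 ∉ Q(√139). By the tower law [K:Q] = [Q(√139,√247):Q(√139)] · [Q(√139):Q] = 2 · 2 = 4.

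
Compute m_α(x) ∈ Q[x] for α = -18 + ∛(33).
m_α(x) = x^3 + 54x^2 + 972x + 5799

Set β = α + 18 = ∛(33), so β^3 = 33. Then (α + 18)^3 - 33 = 0, i.e. α is a root of g(x) = (x + 18)^3 - 33 = x^3 + 54x^2 + 972x + 5799. Since g(x) = h(x + 18) where h(x) = x^3 - 33, and h is irreducible over Q (because 33 is not a perfect cube, so h has no rational root, and a monic cubic with no rational root is irreducible), g is also irreducible (irreducibility is preserved under the substitution x → x + 18). Hence m_α(x) = x^3 + 54x^2 + 972x + 5799.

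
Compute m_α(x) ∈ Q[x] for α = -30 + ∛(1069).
m_α(x) = x^3 + 90x^2 + 2700x + 25931

Set β = α + 30 = ∛(1069), so β^3 = 1069. Then (α + 30)^3 - 1069 = 0, i.e. α is a root of g(x) = (x + 30)^3 - 1069 = x^3 + 90x^2 + 2700x + 25931. Since g(x) = h(x + 30) where h(x) = x^3 - 1069, and h is irreducible over Q (because 1069 is not a perfect cube, so h has no rational root, and a monic cubic with no rational root is irreducible), g is also irreducible (irreducibility is preserved under the substitution x → x + 30). Hence m_α(x) = x^3 + 90x^2 + 2700x + 25931.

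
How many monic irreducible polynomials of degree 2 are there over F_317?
There are 50086 monic irreducible polynomials of degree 2 over F_317

Each element of F_{317^2} that lies in no proper subfield is a root of exactly one monic irreducible of degree 2 over F_317, and each such polynomial has 2 distinct roots in F_{317^2}. By Möbius inversion the count is N_317(2) = (1/2) Σ_{d|2} μ(2/d) · 317^d = (1/2)(μ(2)·317^1 + μ(1)·317^2) = 100172/2 = 50086.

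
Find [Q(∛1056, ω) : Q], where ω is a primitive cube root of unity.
[Q(∛1056, ω) : Q] = 6

[Q(∛1056):Q] = 3 (min poly x^3 - 1056, irreducible since 1056 is not a perfect cube). [Q(ω):Q] = 2 (min poly x^2 + x + 1). Since Q(∛1056) ⊂ R and ω ∉ R, we have ω ∉ Q(∛1056), so x^2 + x + 1 remains irreducible over Q(∛1056) and [Q(∛1056, ω) : Q(∛1056)] = 2. By the tower law, [Q(∛1056, ω) : Q] = 3 · 2 = 6. (In fact Q(∛1056, ω) is the splitting field of x^3 - 1056 over Q.)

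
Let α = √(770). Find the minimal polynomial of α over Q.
m_α(x) = x^2 - 770

α satisfies α^2 - 770 = 0, so x^2 - 770 annihilates α. Since d = 770 is squarefree and ≠ 1, it is not a perfect square in Q, so x^2 - 770 has no rational root and is therefore irreducible over Q (a degree-2 polynomial over a field is irreducible iff it has no root). Hence m_α(x) = x^2 - 770.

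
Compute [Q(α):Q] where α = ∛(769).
[Q(α):Q] = 3

The minimal polynomial of α is x^3 - 769, irreducible over Q since 769 is not a perfect cube (so x^3 - 769 has no rational root). Hence [Q(α):Q] = deg(m_α) = 3.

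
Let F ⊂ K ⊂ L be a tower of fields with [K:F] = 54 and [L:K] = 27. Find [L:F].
[L:F] = 1458

The tower law says that for any tower of field extensions F ⊂ K ⊂ L with finite degrees, [L:F] = [L:K] · [K:F]. Here this gives [L:F] = 27 · 54 = 1458.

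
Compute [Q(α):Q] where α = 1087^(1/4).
[Q(α):Q] = 4

α is a root of x^4 - 1087. By Eisenstein's criterion at the prime p = 1087 (which divides the constant term 1087 but p^2 = 1181569 does not, since 1087 is squarefree), x^4 - 1087 is irreducible over Q. Hence [Q(α):Q] = 4.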